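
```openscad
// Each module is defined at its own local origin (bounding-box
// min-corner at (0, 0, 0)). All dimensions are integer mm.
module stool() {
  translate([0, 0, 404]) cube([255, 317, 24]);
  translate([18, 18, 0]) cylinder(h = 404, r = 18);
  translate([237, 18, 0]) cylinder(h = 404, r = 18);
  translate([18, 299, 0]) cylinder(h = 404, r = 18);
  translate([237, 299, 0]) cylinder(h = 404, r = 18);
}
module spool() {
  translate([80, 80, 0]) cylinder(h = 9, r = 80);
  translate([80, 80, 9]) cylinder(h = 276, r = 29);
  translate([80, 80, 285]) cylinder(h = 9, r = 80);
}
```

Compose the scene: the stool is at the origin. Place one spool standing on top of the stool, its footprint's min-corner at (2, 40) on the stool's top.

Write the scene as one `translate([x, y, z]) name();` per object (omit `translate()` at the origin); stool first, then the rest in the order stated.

stool();
translate([2, 40, 428]) spool();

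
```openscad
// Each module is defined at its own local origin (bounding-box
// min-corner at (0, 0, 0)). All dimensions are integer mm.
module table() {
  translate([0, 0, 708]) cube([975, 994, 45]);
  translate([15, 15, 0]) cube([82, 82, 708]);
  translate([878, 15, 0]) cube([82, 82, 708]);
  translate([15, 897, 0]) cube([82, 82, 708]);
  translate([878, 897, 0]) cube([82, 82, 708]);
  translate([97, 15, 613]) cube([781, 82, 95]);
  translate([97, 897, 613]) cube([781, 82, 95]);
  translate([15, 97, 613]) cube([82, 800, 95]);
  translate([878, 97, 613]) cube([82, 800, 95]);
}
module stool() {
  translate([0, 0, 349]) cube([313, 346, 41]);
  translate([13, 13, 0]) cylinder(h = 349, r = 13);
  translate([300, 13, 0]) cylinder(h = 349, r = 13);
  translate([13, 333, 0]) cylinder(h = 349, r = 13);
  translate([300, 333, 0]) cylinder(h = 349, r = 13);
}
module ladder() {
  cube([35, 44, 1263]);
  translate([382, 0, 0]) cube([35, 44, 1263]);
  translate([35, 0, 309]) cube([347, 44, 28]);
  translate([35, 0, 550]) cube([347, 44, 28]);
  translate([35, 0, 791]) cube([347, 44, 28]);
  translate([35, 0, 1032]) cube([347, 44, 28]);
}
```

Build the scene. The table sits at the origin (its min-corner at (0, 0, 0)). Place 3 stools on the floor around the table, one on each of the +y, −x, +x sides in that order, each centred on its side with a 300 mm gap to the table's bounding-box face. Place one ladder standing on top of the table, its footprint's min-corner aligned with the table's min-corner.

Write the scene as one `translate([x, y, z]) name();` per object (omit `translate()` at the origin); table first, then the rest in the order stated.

table();
translate([331, 1294, 0]) stool();
translate([-613, 324, 0]) stool();
translate([1275, 324, 0]) stool();
translate([0, 0, 753]) ladder();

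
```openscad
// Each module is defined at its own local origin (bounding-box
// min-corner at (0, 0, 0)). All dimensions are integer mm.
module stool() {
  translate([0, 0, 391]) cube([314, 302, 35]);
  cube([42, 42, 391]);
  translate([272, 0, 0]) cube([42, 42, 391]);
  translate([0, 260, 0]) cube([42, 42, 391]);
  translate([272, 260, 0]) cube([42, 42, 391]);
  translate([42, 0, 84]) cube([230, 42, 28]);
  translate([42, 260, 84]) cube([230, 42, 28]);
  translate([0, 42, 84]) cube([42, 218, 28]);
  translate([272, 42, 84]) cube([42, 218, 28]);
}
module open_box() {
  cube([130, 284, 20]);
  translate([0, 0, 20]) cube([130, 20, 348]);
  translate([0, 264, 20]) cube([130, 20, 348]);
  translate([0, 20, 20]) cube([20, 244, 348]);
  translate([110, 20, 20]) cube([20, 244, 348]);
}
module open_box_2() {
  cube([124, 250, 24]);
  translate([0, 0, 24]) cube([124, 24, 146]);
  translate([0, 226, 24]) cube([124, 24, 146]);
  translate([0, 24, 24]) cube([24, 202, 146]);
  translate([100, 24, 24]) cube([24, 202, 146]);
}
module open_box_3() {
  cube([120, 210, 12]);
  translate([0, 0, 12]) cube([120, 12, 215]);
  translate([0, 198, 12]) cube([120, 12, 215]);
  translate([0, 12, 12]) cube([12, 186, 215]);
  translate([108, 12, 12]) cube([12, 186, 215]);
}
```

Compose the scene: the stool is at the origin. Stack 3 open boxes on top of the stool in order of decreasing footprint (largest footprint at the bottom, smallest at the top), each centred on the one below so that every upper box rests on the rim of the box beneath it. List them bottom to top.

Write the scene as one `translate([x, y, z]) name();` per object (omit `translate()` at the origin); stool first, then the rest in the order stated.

stool();
translate([92, 9, 426]) open_box();
translate([95, 26, 794]) open_box_2();
translate([97, 46, 964]) open_box_3();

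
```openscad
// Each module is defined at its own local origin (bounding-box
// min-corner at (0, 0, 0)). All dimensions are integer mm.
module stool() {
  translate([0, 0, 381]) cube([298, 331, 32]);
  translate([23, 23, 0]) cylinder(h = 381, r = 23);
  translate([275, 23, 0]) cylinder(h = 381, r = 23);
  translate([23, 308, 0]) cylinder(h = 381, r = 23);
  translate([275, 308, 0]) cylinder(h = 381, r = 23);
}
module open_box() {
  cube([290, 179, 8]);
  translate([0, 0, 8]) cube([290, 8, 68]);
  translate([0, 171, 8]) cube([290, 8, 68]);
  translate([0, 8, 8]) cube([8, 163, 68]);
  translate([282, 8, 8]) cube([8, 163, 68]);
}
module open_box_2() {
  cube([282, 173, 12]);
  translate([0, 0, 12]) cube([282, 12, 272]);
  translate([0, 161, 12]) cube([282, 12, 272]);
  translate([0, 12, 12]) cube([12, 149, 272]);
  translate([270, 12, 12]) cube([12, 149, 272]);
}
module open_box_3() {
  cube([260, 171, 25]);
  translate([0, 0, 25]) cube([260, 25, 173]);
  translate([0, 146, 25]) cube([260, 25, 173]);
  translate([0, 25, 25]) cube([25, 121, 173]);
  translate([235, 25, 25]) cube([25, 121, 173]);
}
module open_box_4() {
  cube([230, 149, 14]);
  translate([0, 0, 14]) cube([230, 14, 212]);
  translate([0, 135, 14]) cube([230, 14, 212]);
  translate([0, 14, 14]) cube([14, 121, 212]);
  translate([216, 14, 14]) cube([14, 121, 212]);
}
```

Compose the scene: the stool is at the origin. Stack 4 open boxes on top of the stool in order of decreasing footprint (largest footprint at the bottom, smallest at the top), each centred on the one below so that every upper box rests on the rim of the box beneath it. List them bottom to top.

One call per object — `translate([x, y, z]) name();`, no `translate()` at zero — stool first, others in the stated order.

stool();
translate([4, 76, 413]) open_box();
translate([8, 79, 489]) open_box_2();
translate([19, 80, 773]) open_box_3();
translate([34, 91, 971]) open_box_4();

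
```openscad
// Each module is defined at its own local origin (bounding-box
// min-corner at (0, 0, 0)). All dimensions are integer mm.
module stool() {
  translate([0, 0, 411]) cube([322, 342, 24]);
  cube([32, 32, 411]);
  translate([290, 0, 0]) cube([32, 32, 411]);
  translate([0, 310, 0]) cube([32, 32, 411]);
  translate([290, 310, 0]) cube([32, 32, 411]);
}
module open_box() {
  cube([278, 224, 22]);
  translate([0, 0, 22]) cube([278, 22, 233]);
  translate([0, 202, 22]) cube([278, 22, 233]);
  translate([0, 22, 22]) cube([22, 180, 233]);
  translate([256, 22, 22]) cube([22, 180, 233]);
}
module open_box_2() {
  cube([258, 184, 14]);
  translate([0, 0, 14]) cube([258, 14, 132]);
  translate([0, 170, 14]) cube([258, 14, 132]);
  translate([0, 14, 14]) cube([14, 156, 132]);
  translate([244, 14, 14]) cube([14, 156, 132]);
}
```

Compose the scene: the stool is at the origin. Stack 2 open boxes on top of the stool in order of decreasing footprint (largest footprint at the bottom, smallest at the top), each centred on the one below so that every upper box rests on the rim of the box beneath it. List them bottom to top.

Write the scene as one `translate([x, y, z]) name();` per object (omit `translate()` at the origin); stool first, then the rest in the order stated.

stool();
translate([22, 59, 435]) open_box();
translate([32, 79, 690]) open_box_2();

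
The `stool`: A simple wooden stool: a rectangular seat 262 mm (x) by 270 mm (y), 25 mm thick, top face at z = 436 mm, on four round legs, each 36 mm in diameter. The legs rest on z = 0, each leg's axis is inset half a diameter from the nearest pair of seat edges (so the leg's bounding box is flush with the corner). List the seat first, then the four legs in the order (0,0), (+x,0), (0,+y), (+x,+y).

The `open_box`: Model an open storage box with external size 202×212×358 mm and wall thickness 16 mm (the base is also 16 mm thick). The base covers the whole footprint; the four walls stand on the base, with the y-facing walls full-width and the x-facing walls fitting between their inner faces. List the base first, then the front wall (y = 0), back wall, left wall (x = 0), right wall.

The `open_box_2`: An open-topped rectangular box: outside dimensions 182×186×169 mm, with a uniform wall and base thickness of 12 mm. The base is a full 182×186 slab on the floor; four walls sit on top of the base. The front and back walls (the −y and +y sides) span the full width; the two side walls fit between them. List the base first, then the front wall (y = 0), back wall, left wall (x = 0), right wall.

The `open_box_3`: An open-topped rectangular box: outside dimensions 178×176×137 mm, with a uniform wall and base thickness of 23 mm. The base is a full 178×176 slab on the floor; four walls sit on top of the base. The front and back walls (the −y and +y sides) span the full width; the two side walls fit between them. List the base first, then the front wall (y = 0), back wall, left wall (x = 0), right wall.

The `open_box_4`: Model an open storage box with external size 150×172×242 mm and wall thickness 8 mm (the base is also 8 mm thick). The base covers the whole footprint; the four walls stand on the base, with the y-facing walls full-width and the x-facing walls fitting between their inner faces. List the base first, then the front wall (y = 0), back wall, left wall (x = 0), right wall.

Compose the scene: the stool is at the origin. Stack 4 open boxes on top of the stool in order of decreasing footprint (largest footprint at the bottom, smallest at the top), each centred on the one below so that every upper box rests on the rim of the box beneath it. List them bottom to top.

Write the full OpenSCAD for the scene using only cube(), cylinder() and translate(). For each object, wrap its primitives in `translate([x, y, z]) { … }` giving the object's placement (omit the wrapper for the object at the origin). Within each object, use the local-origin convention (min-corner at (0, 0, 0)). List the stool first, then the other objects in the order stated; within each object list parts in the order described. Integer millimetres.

translate([0, 0, 411]) cube([262, 270, 25]);
translate([18, 18, 0]) cylinder(h = 411, r = 18);
translate([244, 18, 0]) cylinder(h = 411, r = 18);
translate([18, 252, 0]) cylinder(h = 411, r = 18);
translate([244, 252, 0]) cylinder(h = 411, r = 18);
translate([30, 29, 436]) {
  cube([202, 212, 16]);
  translate([0, 0, 16]) cube([202, 16, 342]);
  translate([0, 196, 16]) cube([202, 16, 342]);
  translate([0, 16, 16]) cube([16, 180, 342]);
  translate([186, 16, 16]) cube([16, 180, 342]);
}
translate([40, 42, 794]) {
  cube([182, 186, 12]);
  translate([0, 0, 12]) cube([182, 12, 157]);
  translate([0, 174, 12]) cube([182, 12, 157]);
  translate([0, 12, 12]) cube([12, 162, 157]);
  translate([170, 12, 12]) cube([12, 162, 157]);
}
translate([42, 47, 963]) {
  cube([178, 176, 23]);
  translate([0, 0, 23]) cube([178, 23, 114]);
  translate([0, 153, 23]) cube([178, 23, 114]);
  translate([0, 23, 23]) cube([23, 130, 114]);
  translate([155, 23, 23]) cube([23, 130, 114]);
}
translate([56, 49, 1100]) {
  cube([150, 172, 8]);
  translate([0, 0, 8]) cube([150, 8, 234]);
  translate([0, 164, 8]) cube([150, 8, 234]);
  translate([0, 8, 8]) cube([8, 156, 234]);
  translate([142, 8, 8]) cube([8, 156, 234]);
}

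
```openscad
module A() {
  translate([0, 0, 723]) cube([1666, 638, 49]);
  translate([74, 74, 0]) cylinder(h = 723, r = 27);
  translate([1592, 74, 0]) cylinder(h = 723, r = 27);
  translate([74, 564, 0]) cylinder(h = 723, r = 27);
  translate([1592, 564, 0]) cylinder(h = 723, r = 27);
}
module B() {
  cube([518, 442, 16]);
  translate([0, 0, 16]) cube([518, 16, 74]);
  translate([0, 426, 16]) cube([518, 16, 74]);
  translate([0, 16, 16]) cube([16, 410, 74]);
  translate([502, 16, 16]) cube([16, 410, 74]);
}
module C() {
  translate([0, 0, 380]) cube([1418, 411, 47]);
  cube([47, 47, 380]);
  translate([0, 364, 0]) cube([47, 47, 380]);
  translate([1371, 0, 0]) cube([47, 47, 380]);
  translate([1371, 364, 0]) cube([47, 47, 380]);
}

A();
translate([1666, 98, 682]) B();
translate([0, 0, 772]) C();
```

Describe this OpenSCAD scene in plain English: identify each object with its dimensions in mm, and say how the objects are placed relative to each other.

A is a table: top 1666 mm (x) × 638 mm (y), 49 mm thick, upper face at z = 772 mm, on four round legs of 54 mm diameter, each leg's bounding box inset 47 mm from the nearest pair of top edges, running from z = 0 to the bottom of the top.

B is an open-topped rectangular box: outside dimensions 518×442×90 mm, with a uniform wall and base thickness of 16 mm. The base is a full 518×442 slab on the floor; four walls sit on top of the base. The front and back walls (the −y and +y sides) span the full width; the two side walls fit between them.

C is a bench: a 1418×411 mm seat slab, 47 mm thick, top at z = 427 mm, on four 47×47 mm square legs flush with the seat corners and standing on z = 0.

The open box is beside the table with their tops flush at z = 772. The bench is on top of the table.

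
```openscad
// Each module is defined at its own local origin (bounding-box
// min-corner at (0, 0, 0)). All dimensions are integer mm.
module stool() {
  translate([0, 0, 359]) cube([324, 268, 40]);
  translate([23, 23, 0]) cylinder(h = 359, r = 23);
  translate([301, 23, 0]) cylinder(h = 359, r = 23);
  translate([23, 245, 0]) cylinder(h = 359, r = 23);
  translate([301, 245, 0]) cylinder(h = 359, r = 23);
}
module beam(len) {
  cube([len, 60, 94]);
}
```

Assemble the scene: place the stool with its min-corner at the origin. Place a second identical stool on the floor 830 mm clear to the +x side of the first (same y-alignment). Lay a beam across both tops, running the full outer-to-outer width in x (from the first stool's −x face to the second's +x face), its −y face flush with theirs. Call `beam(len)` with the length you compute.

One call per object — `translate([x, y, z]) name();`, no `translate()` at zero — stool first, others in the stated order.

stool();
translate([1154, 0, 0]) stool();
translate([0, 0, 399]) beam(1478);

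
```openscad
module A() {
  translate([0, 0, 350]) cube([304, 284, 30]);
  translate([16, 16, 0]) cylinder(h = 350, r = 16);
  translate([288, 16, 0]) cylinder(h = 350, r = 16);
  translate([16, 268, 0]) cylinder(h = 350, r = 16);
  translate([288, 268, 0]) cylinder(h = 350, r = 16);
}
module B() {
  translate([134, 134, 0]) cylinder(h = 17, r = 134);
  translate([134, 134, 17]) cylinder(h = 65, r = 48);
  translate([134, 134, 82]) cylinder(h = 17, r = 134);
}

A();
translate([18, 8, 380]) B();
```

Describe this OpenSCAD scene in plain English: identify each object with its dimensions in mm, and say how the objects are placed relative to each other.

A is a four-legged stool. The seat is a 304×284×30 mm slab whose top surface is at z = 380 mm; four round legs, each 32 mm in diameter, run from the floor (z = 0) to the underside of the seat, each leg's axis is inset half a diameter from the nearest pair of seat edges (so the leg's bounding box is flush with the corner).

B is a spool: two coaxial disc flanges of radius 134 mm and thickness 17 mm, joined by a core cylinder of radius 48 mm and height 65 mm. The lower flange rests on z = 0 and the three cylinders share a vertical axis.

The spool is on top of the stool, centred.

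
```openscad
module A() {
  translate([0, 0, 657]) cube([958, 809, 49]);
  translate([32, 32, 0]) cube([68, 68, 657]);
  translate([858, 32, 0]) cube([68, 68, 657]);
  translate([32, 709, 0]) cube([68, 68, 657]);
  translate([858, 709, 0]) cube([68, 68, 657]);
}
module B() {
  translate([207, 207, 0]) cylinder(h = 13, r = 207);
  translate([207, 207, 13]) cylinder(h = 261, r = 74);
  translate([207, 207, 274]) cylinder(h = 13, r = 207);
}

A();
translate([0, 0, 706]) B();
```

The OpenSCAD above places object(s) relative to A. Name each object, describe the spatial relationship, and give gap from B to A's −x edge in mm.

The spool's min-x is at 0; the table's min-x is 0; gap = 0 mm.

A is a table. B is a spool. The spool is on top of the table. The gap from the spool to the table's −x edge is 0 mm.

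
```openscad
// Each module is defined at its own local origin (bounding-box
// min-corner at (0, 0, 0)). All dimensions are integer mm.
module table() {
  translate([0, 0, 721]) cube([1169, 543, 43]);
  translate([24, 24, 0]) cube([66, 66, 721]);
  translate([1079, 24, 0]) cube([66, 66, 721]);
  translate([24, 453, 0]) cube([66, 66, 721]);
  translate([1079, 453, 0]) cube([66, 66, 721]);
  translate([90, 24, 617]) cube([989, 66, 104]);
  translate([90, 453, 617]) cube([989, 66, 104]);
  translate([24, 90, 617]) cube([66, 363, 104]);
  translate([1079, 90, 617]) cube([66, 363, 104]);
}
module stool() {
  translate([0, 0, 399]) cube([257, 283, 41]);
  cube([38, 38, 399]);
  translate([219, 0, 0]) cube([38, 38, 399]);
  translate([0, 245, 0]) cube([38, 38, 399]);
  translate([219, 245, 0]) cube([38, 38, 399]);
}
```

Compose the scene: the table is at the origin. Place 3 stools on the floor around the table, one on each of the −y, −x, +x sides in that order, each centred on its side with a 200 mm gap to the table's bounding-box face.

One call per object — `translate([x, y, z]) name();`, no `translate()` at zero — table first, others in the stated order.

table();
translate([456, -483, 0]) stool();
translate([-457, 130, 0]) stool();
translate([1369, 130, 0]) stool();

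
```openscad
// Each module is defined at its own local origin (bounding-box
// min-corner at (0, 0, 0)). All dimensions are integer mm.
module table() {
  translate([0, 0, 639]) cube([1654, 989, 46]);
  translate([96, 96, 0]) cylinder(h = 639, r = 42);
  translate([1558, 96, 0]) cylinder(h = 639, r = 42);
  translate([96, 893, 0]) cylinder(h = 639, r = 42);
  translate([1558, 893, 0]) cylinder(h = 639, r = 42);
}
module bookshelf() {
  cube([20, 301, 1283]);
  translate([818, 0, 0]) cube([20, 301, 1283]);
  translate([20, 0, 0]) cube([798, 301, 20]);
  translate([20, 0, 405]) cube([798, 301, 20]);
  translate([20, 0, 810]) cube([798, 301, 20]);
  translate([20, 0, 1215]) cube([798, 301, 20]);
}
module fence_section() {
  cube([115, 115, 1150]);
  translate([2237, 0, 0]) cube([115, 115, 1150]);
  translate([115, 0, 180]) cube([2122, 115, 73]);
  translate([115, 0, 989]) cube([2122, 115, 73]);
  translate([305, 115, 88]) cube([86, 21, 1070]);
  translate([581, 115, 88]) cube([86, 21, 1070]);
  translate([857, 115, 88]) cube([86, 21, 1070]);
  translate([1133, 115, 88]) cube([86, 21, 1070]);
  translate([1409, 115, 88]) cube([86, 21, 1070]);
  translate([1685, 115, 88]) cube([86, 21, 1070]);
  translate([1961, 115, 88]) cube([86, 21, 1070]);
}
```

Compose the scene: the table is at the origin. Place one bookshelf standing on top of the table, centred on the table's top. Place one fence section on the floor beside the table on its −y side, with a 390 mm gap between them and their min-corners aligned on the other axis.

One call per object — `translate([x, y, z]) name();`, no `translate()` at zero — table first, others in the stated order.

table();
translate([408, 344, 685]) bookshelf();
translate([0, -526, 0]) fence_section();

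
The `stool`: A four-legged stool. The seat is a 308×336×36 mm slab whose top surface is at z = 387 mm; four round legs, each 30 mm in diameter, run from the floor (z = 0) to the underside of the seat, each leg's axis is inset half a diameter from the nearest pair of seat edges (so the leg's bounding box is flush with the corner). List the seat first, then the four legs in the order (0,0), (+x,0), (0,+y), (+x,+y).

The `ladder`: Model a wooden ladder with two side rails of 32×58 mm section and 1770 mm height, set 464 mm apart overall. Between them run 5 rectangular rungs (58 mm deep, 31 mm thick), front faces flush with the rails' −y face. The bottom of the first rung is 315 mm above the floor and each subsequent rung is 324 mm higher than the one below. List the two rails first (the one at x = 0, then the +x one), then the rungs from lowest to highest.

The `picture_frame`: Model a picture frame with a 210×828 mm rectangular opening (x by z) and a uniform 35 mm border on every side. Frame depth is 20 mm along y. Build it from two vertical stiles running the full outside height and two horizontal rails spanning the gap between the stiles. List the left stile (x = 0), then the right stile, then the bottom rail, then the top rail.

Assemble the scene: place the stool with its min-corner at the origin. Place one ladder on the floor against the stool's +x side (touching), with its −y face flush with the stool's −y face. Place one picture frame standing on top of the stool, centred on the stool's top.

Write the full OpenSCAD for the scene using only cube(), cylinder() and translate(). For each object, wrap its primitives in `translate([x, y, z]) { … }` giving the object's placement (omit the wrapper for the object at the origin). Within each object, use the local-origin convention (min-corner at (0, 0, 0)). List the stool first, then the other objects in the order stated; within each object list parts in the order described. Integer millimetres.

translate([0, 0, 351]) cube([308, 336, 36]);
translate([15, 15, 0]) cylinder(h = 351, r = 15);
translate([293, 15, 0]) cylinder(h = 351, r = 15);
translate([15, 321, 0]) cylinder(h = 351, r = 15);
translate([293, 321, 0]) cylinder(h = 351, r = 15);
translate([308, 0, 0]) {
  cube([32, 58, 1770]);
  translate([432, 0, 0]) cube([32, 58, 1770]);
  translate([32, 0, 315]) cube([400, 58, 31]);
  translate([32, 0, 639]) cube([400, 58, 31]);
  translate([32, 0, 963]) cube([400, 58, 31]);
  translate([32, 0, 1287]) cube([400, 58, 31]);
  translate([32, 0, 1611]) cube([400, 58, 31]);
}
translate([14, 158, 387]) {
  cube([35, 20, 898]);
  translate([245, 0, 0]) cube([35, 20, 898]);
  translate([35, 0, 0]) cube([210, 20, 35]);
  translate([35, 0, 863]) cube([210, 20, 35]);
}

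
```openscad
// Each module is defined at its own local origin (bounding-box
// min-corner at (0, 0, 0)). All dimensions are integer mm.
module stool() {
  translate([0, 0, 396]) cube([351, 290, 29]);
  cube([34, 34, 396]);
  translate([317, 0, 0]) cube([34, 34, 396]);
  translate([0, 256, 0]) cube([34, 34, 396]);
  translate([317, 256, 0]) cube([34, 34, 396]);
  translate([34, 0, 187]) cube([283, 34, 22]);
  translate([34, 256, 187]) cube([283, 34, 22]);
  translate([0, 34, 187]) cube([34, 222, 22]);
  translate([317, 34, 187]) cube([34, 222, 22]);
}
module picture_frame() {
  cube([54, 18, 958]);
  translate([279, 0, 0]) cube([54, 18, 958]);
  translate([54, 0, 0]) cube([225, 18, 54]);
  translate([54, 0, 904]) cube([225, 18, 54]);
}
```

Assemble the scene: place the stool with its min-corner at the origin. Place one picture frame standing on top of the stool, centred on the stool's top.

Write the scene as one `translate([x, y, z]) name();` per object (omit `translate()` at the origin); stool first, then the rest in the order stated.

stool();
translate([9, 136, 425]) picture_frame();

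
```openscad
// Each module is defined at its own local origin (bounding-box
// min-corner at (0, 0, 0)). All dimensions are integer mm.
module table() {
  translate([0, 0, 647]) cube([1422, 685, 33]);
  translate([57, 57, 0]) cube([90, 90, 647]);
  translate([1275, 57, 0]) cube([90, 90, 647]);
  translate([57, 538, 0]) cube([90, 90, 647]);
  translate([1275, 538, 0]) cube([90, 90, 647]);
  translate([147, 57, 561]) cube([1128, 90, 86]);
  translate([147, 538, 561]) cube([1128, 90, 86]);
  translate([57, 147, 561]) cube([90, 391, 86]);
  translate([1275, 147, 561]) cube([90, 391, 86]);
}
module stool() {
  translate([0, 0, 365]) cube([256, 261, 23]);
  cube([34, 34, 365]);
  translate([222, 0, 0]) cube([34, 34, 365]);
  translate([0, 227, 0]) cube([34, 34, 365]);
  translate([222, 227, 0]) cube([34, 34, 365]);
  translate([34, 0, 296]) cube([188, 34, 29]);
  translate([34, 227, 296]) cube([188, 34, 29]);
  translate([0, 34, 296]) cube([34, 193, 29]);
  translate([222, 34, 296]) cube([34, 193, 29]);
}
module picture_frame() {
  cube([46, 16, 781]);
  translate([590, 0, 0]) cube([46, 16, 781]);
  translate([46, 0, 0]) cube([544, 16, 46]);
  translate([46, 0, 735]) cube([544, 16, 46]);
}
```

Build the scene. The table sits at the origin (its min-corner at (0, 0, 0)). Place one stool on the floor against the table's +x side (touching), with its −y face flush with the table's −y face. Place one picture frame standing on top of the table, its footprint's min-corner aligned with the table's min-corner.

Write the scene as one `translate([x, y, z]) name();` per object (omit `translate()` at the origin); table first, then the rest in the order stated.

table();
translate([1422, 0, 0]) stool();
translate([0, 0, 680]) picture_frame();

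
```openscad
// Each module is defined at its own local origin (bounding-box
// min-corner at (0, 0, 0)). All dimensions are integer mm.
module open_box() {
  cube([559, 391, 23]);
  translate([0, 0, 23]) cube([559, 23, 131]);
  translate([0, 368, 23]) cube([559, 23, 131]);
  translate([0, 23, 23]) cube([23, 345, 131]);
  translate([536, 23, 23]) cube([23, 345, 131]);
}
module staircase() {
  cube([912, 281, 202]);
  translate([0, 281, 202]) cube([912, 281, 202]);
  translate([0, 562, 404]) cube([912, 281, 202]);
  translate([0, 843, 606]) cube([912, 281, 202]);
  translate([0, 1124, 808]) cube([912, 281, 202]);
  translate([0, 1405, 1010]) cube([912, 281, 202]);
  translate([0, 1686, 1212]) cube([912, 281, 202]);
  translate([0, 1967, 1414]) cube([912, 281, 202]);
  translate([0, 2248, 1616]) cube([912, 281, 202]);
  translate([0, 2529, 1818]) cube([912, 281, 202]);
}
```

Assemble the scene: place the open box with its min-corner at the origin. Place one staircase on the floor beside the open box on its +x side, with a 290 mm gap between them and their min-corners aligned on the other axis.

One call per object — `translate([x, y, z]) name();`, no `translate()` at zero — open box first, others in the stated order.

open_box();
translate([849, 0, 0]) staircase();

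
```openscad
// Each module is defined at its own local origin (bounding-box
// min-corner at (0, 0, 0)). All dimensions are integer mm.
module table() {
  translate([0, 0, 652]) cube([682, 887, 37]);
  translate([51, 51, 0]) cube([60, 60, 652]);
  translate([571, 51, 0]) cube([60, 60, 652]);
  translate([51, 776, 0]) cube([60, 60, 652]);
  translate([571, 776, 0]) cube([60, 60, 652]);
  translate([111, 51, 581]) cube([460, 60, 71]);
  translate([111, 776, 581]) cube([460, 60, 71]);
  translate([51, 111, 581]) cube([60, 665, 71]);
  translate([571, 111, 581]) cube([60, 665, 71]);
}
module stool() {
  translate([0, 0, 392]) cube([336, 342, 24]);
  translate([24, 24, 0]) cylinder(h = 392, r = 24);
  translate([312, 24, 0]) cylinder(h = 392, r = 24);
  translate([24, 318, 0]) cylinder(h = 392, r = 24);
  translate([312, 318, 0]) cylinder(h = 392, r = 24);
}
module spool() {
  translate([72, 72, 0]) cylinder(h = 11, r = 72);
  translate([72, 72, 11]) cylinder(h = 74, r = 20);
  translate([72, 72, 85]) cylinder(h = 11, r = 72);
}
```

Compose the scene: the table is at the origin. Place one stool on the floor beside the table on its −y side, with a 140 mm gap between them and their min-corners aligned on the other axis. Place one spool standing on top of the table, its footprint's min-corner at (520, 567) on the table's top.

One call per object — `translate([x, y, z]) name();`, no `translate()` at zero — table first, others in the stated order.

table();
translate([0, -482, 0]) stool();
translate([520, 567, 689]) spool();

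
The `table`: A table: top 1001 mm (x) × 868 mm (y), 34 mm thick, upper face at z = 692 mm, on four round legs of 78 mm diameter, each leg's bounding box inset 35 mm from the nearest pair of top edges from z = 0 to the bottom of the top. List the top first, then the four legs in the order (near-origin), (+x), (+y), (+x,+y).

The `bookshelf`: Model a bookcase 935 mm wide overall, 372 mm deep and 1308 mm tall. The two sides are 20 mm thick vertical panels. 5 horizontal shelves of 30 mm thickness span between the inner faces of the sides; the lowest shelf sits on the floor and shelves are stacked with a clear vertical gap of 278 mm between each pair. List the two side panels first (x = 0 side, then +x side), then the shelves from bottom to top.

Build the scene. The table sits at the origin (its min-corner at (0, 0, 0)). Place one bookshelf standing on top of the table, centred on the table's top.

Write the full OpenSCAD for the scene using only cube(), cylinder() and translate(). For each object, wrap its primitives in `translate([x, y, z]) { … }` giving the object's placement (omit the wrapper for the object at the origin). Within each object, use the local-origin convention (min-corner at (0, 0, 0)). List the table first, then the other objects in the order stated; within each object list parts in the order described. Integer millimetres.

translate([0, 0, 658]) cube([1001, 868, 34]);
translate([74, 74, 0]) cylinder(h = 658, r = 39);
translate([927, 74, 0]) cylinder(h = 658, r = 39);
translate([74, 794, 0]) cylinder(h = 658, r = 39);
translate([927, 794, 0]) cylinder(h = 658, r = 39);
translate([33, 248, 692]) {
  cube([20, 372, 1308]);
  translate([915, 0, 0]) cube([20, 372, 1308]);
  translate([20, 0, 0]) cube([895, 372, 30]);
  translate([20, 0, 308]) cube([895, 372, 30]);
  translate([20, 0, 616]) cube([895, 372, 30]);
  translate([20, 0, 924]) cube([895, 372, 30]);
  translate([20, 0, 1232]) cube([895, 372, 30]);
}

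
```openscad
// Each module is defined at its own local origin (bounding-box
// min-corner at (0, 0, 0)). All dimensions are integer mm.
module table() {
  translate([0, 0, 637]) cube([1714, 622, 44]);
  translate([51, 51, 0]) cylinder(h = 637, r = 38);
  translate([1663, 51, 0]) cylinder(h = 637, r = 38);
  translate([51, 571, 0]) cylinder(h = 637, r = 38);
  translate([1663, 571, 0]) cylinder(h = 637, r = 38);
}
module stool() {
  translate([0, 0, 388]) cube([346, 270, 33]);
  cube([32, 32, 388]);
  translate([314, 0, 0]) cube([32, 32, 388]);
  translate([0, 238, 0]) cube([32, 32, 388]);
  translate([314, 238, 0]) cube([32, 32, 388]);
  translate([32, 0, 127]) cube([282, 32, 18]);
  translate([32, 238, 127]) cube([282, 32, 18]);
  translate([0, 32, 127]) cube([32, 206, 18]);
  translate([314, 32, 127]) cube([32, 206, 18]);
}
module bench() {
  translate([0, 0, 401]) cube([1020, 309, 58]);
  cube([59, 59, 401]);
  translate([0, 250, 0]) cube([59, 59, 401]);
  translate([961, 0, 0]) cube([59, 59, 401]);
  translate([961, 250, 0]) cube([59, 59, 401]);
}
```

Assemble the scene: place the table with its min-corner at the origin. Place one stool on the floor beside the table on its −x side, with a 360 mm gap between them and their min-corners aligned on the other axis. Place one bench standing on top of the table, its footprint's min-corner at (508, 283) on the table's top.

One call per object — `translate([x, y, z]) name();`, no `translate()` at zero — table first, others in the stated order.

table();
translate([-706, 0, 0]) stool();
translate([508, 283, 681]) bench();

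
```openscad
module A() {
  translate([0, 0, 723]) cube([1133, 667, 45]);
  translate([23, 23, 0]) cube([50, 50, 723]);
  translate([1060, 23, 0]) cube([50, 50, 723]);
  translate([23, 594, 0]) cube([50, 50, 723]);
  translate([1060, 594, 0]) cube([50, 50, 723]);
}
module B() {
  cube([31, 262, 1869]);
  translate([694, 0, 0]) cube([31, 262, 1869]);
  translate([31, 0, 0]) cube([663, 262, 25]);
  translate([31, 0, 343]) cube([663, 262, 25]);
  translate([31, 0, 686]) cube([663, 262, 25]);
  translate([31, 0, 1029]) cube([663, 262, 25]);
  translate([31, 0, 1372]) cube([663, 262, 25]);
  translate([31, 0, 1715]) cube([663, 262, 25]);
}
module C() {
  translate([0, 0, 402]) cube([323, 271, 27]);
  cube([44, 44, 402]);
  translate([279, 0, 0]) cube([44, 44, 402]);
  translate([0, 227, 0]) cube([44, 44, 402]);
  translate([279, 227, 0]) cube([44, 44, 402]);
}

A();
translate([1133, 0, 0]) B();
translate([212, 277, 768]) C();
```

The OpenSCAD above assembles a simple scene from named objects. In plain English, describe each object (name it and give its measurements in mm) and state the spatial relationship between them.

A is a table with a 1133×667 mm rectangular top, 45 mm thick, top surface at z = 768 mm, supported by four 50×50 mm square legs, each inset 23 mm from the nearest pair of top edges, running from the floor.

B is a bookshelf 725 mm wide overall, 262 mm deep and 1869 mm tall. The two sides are 31 mm thick vertical panels. 6 horizontal shelves of 25 mm thickness span between the inner faces of the sides; the lowest shelf sits on the floor and shelves are stacked with a clear vertical gap of 318 mm between each pair.

C is a simple wooden stool: a rectangular seat 323 mm (x) by 271 mm (y), 27 mm thick, top face at z = 429 mm, on four square legs, each 44×44 mm in cross-section. The legs rest on z = 0, each flush with a corner of the seat.

The bookshelf is against the table's +x side, with their −y faces flush. The stool is on top of the table.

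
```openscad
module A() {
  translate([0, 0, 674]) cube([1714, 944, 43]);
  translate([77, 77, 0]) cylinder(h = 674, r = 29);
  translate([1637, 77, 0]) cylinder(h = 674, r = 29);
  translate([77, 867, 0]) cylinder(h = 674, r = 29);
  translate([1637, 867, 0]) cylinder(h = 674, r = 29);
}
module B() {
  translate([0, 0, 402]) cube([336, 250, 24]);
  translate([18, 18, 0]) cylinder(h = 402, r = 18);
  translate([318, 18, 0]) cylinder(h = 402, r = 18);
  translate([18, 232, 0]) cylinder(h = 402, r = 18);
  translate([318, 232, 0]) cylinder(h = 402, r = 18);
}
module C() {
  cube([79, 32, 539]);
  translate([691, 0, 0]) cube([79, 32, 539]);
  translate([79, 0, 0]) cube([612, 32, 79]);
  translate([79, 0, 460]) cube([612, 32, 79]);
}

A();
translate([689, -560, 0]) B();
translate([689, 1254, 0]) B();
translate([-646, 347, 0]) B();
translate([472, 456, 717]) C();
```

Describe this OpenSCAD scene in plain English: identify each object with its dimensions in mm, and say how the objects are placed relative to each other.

A is a rectangular dining table. The top is 1714×944×43 mm with its upper surface at z = 717 mm. It stands on four round legs of 58 mm diameter, each leg's bounding box inset 48 mm from the nearest pair of top edges, running from the floor to the underside of the top.

B is a simple wooden stool: a rectangular seat 336 mm (x) by 250 mm (y), 24 mm thick, top face at z = 426 mm, on four round legs, each 36 mm in diameter. The legs rest on z = 0, each leg's axis is inset half a diameter from the nearest pair of seat edges (so the leg's bounding box is flush with the corner).

C is a picture frame with a 612×381 mm rectangular opening (x by z) and a uniform 79 mm border on every side. Frame depth is 32 mm along y. It is built from two vertical stiles running the full outside height and two horizontal rails spanning the gap between the stiles.

Three stools sit around the table at the −y, +y, −x sides. The picture frame is on top of the table, centred.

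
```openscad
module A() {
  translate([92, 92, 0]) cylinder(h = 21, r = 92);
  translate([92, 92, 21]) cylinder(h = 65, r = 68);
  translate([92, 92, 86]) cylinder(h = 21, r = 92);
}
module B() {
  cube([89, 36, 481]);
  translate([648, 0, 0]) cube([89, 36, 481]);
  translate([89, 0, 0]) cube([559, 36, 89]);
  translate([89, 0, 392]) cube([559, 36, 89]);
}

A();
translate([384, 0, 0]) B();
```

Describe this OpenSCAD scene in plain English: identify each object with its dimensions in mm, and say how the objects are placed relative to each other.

A is a spool: two coaxial disc flanges of radius 92 mm and thickness 21 mm, joined by a core cylinder of radius 68 mm and height 65 mm. The lower flange rests on z = 0 and the three cylinders share a vertical axis.

B is a picture frame with a 559×303 mm rectangular opening (x by z) and a uniform 89 mm border on every side. Frame depth is 36 mm along y. It is built from two vertical stiles running the full outside height and two horizontal rails spanning the gap between the stiles.

The picture frame is on the floor beside the spool on its +x side.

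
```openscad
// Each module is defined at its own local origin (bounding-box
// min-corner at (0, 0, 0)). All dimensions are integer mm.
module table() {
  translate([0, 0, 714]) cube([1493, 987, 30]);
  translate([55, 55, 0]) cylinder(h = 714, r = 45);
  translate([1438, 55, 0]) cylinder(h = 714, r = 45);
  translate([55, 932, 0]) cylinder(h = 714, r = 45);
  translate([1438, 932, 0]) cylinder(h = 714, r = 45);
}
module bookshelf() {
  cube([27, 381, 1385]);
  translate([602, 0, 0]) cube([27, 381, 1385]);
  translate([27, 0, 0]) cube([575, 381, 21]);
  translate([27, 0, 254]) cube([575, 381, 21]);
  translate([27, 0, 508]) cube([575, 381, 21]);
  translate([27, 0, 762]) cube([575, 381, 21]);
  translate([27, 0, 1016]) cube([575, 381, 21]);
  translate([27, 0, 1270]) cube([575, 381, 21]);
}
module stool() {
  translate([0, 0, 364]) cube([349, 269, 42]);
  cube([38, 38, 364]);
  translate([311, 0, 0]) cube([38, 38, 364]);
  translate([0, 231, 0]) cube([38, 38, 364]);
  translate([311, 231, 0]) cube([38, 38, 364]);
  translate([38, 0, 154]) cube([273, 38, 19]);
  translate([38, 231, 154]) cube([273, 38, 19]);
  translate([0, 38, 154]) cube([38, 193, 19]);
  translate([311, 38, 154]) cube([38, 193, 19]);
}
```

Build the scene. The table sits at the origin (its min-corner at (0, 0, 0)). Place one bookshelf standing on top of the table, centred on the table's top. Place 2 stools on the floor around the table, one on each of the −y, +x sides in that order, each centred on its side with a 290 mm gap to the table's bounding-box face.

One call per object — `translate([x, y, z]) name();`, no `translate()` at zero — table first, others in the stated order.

table();
translate([432, 303, 744]) bookshelf();
translate([572, -559, 0]) stool();
translate([1783, 359, 0]) stool();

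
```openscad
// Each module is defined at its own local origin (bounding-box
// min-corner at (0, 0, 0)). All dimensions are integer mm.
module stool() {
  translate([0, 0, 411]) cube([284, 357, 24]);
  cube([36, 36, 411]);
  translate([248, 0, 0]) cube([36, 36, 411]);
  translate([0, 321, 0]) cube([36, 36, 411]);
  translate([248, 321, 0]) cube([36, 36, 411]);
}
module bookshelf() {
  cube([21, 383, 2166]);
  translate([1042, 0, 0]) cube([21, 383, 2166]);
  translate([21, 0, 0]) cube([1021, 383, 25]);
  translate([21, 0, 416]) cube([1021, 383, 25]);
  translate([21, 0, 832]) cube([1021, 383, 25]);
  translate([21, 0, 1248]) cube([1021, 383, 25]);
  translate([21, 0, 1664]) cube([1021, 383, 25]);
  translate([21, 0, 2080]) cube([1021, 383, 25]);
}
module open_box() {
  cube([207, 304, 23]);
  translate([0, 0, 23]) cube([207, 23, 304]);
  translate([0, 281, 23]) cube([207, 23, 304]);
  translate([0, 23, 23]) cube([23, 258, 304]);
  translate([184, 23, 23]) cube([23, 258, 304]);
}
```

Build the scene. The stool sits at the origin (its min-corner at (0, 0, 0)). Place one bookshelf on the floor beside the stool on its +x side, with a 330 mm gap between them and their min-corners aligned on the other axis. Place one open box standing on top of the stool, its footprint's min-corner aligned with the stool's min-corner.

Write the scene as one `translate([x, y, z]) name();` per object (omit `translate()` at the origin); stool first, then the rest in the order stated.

stool();
translate([614, 0, 0]) bookshelf();
translate([0, 0, 435]) open_box();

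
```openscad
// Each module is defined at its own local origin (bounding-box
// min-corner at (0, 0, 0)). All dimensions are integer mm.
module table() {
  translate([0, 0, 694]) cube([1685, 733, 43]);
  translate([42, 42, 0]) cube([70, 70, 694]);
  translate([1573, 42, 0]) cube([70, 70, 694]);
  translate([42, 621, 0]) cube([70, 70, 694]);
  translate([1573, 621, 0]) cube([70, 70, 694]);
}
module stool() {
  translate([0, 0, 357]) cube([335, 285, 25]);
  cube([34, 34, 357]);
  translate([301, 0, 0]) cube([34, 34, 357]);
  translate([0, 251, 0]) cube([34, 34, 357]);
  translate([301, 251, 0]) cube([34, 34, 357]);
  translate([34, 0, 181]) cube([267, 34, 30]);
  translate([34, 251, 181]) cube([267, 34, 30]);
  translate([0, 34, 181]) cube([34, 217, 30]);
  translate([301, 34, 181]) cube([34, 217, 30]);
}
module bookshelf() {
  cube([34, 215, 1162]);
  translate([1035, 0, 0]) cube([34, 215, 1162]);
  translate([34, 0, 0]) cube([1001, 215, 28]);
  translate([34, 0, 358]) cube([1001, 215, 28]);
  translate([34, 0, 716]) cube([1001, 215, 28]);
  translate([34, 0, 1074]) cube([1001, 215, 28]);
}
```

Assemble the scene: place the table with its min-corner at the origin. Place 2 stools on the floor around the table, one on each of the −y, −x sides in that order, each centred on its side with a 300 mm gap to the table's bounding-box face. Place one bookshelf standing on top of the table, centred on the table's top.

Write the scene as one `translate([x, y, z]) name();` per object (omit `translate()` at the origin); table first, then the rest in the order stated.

table();
translate([675, -585, 0]) stool();
translate([-635, 224, 0]) stool();
translate([308, 259, 737]) bookshelf();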